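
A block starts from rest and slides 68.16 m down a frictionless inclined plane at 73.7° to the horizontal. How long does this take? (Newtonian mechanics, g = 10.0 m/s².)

a = g sin(θ) = 10.0 × sin(73.7°) = 9.5981 m/s²
t = √(2d/a) = √(2 × 68.16 / 9.5981) = 3.77 s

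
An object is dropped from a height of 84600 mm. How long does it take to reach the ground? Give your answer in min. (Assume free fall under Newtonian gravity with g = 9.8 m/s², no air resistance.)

h = 84600 mm × 0.001 = 84.6 m
t = √(2h/g) = √(2 × 84.6 / 9.8) = 4.15515 s
t = 4.15515 s / 60.0 = 0.06925 min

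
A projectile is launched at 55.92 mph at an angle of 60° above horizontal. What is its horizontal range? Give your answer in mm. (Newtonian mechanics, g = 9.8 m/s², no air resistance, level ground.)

v₀ = 55.92 mph × 0.44704 = 24.9985 m/s
R = v₀² × sin(2θ) / g = 24.9985² × sin(2 × 60°) / 9.8 = 624.925 × 0.866025 / 9.8 = 55.2246 m
R = 55.2246 m / 0.001 = 55220 mm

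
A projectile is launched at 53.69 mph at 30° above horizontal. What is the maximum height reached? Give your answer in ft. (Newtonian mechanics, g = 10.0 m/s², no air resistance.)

v₀ = 53.69 mph × 0.44704 = 24.0016 m/s
H = v₀² × sin²(θ) / (2g) = 24.0016² × sin(30°)² / (2 × 10.0) = 576.077 × 0.25 / 20.0 = 7.20096 m
H = 7.20096 m / 0.3048 = 23.63 ft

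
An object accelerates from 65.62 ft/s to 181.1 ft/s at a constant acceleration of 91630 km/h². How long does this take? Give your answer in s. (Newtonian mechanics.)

v₀ = 65.62 ft/s × 0.3048 = 20.001 m/s
v = 181.1 ft/s × 0.3048 = 55.1993 m/s
a = 91630 km/h² × 7.716049382716049e-05 = 7.07022 m/s²
t = (v - v₀) / a = (55.1993 - 20.001) / 7.07022 = 4.978 s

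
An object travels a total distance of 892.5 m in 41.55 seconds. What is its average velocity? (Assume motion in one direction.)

v_avg = Δd / Δt = 892.5 / 41.55 = 21.48 m/s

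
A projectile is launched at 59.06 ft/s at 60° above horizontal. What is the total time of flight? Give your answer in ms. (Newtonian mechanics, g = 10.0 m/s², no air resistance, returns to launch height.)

v₀ = 59.06 ft/s × 0.3048 = 18.0015 m/s
T = 2 × v₀ × sin(θ) / g = 2 × 18.0015 × sin(60°) / 10.0 = 2 × 18.0015 × 0.866025 / 10.0 = 3.11795 s
T = 3.11795 s / 0.001 = 3118 ms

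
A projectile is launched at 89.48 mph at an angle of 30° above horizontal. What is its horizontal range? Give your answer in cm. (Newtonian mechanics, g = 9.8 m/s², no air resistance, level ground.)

v₀ = 89.48 mph × 0.44704 = 40.0011 m/s
R = v₀² × sin(2θ) / g = 40.0011² × sin(2 × 30°) / 9.8 = 1600.09 × 0.866025 / 9.8 = 141.4 m
R = 141.4 m / 0.01 = 14140 cm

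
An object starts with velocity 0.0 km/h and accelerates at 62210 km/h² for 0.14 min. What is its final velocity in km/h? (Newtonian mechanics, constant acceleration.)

v₀ = 0.0 km/h × 0.2777777777777778 = 0.0 m/s
a = 62210 km/h² × 7.716049382716049e-05 = 4.80015 m/s²
t = 0.14 min × 60.0 = 8.4 s
v = v₀ + a × t = 0.0 + 4.80015 × 8.4 = 40.3213 m/s
v = 40.3213 m/s / 0.2777777777777778 = 145.2 km/h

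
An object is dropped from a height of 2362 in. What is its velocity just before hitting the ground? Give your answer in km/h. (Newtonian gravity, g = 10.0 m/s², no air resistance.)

h = 2362 in × 0.0254 = 59.9948 m
v = √(2gh) = √(2 × 10.0 × 59.9948) = 34.6395 m/s
v = 34.6395 m/s / 0.2777777777777778 = 124.7 km/h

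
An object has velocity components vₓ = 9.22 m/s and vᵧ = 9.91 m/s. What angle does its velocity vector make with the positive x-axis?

θ = arctan(vᵧ/vₓ) = arctan(9.91/9.22) = 47.07°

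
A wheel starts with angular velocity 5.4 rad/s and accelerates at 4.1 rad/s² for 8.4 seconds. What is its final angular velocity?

ω = ω₀ + αt = 5.4 + 4.1 × 8.4 = 39.84 rad/s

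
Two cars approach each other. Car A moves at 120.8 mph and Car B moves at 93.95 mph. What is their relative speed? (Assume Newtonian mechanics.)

v_rel = v_A + v_B = 120.8 + 93.95 = 214.75 mph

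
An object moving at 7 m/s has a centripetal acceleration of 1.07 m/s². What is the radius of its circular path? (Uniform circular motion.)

r = v²/a_c = 7²/1.07 = 45.79 m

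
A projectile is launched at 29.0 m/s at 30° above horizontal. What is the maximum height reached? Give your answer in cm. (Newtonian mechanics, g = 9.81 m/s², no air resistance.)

H = v₀² × sin²(θ) / (2g) = 29.0² × sin(30°)² / (2 × 9.81) = 841.0 × 0.25 / 19.62 = 10.7161 m
H = 10.7161 m / 0.01 = 1072 cm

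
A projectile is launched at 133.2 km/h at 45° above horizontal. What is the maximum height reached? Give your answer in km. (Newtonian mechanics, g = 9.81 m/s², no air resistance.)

v₀ = 133.2 km/h × 0.2777777777777778 = 37.0 m/s
H = v₀² × sin²(θ) / (2g) = 37.0² × sin(45°)² / (2 × 9.81) = 1369.0 × 0.5 / 19.62 = 34.8879 m
H = 34.8879 m / 1000.0 = 0.03489 km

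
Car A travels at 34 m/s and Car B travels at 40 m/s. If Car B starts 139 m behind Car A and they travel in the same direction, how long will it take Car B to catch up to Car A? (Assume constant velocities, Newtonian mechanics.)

Relative speed: v_rel = 40 - 34 = 6 m/s
Time to catch: t = d₀/v_rel = 139/6 = 23.17 s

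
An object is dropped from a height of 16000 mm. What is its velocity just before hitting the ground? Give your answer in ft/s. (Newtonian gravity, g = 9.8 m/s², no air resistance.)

h = 16000 mm × 0.001 = 16.0 m
v = √(2gh) = √(2 × 9.8 × 16.0) = 17.7088 m/s
v = 17.7088 m/s / 0.3048 = 58.1 ft/s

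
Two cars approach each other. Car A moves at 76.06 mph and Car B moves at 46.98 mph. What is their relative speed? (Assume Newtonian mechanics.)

v_rel = v_A + v_B = 76.06 + 46.98 = 123.04 mph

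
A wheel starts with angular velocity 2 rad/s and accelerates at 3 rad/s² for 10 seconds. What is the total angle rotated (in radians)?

θ = ω₀t + ½αt² = 2×10 + ½×3×10² = 170.0 rad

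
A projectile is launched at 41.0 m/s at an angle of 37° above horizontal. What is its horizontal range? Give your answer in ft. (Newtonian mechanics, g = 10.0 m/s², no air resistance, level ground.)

R = v₀² × sin(2θ) / g = 41.0² × sin(2 × 37°) / 10.0 = 1681.0 × 0.961262 / 10.0 = 161.588 m
R = 161.588 m / 0.3048 = 530.1 ft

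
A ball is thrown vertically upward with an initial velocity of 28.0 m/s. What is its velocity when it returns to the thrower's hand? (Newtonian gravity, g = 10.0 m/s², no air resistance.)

By conservation of energy (no air resistance), the ball returns to the throw height with the same speed as launch, but directed downward.
|v_ground| = v₀ = 28.0 m/s
v_ground = 28.0 m/s (downward)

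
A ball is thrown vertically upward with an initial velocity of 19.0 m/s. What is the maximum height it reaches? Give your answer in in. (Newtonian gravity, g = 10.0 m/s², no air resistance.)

h_max = v₀² / (2g) = 19.0² / (2 × 10.0) = 361.0 / 20.0 = 18.05 m
h_max = 18.05 m / 0.0254 = 710.6 in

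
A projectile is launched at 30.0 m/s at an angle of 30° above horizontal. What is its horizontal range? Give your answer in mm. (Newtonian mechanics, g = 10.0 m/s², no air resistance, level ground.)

R = v₀² × sin(2θ) / g = 30.0² × sin(2 × 30°) / 10.0 = 900.0 × 0.866025 / 10.0 = 77.9423 m
R = 77.9423 m / 0.001 = 77940 mm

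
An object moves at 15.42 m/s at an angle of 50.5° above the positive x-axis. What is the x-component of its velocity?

vₓ = v cos(θ) = 15.42 × cos(50.5°) = 9.81 m/s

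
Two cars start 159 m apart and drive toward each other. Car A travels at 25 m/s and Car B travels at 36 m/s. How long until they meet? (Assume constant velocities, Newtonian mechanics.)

Combined speed: v_combined = 25 + 36 = 61 m/s
Time to meet: t = d/v_combined = 159/61 = 2.61 s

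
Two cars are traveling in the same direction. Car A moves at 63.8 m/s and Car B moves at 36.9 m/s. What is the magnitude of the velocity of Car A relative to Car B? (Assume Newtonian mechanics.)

v_rel = |v_A - v_B| = |63.8 - 36.9| = 26.9 m/s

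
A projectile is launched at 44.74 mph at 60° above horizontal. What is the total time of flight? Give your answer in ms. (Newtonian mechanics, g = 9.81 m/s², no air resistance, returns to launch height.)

v₀ = 44.74 mph × 0.44704 = 20.0006 m/s
T = 2 × v₀ × sin(θ) / g = 2 × 20.0006 × sin(60°) / 9.81 = 2 × 20.0006 × 0.866025 / 9.81 = 3.5313 s
T = 3.5313 s / 0.001 = 3531 ms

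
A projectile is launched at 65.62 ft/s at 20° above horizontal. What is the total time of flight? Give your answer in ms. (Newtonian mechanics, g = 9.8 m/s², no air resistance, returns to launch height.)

v₀ = 65.62 ft/s × 0.3048 = 20.001 m/s
T = 2 × v₀ × sin(θ) / g = 2 × 20.001 × sin(20°) / 9.8 = 2 × 20.001 × 0.34202 / 9.8 = 1.39607 s
T = 1.39607 s / 0.001 = 1396 ms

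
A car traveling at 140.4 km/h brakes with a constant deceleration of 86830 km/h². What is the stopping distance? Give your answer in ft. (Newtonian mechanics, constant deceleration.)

v₀ = 140.4 km/h × 0.2777777777777778 = 39.0 m/s
a = 86830 km/h² × 7.716049382716049e-05 = 6.69985 m/s²
d = v₀² / (2a) = 39.0² / (2 × 6.69985) = 1521.0 / 13.3997 = 113.51 m
d = 113.51 m / 0.3048 = 372.4 ft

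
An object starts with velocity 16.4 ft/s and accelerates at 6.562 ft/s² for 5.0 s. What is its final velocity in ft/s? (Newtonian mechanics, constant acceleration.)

v₀ = 16.4 ft/s × 0.3048 = 4.99872 m/s
a = 6.562 ft/s² × 0.3048 = 2.0001 m/s²
v = v₀ + a × t = 4.99872 + 2.0001 × 5.0 = 14.9992 m/s
v = 14.9992 m/s / 0.3048 = 49.21 ft/s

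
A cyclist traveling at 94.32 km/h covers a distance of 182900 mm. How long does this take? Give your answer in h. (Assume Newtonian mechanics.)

d = 182900 mm × 0.001 = 182.9 m
v = 94.32 km/h × 0.2777777777777778 = 26.2 m/s
t = d / v = 182.9 / 26.2 = 6.98092 s
t = 6.98092 s / 3600.0 = 0.001939 h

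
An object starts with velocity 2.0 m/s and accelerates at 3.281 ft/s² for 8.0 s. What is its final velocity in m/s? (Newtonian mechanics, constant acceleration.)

a = 3.281 ft/s² × 0.3048 = 1.00005 m/s²
v = v₀ + a × t = 2.0 + 1.00005 × 8.0 = 10.0 m/s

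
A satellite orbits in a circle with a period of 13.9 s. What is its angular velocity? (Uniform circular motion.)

ω = 2π/T = 2π/13.9 = 0.452 rad/s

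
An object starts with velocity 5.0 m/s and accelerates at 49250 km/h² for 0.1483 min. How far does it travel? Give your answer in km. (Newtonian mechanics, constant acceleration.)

a = 49250 km/h² × 7.716049382716049e-05 = 3.80015 m/s²
t = 0.1483 min × 60.0 = 8.898 s
d = v₀ × t + ½ × a × t² = 5.0 × 8.898 + 0.5 × 3.80015 × 8.898² = 194.927 m
d = 194.927 m / 1000.0 = 0.1949 km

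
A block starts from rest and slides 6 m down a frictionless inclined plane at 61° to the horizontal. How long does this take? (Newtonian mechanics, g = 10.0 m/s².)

a = g sin(θ) = 10.0 × sin(61°) = 8.7462 m/s²
t = √(2d/a) = √(2 × 6 / 8.7462) = 1.17 s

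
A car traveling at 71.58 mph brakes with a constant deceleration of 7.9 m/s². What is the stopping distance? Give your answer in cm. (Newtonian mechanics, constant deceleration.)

v₀ = 71.58 mph × 0.44704 = 31.9991 m/s
d = v₀² / (2a) = 31.9991² / (2 × 7.9) = 1023.94 / 15.8 = 64.8063 m
d = 64.8063 m / 0.01 = 6481 cm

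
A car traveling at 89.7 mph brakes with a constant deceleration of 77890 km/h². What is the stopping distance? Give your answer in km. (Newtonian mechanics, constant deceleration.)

v₀ = 89.7 mph × 0.44704 = 40.0995 m/s
a = 77890 km/h² × 7.716049382716049e-05 = 6.01003 m/s²
d = v₀² / (2a) = 40.0995² / (2 × 6.01003) = 1607.97 / 12.0201 = 133.773 m
d = 133.773 m / 1000.0 = 0.1338 km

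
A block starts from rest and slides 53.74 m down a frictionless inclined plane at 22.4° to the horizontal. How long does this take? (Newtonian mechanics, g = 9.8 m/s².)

a = g sin(θ) = 9.8 × sin(22.4°) = 3.7345 m/s²
t = √(2d/a) = √(2 × 53.74 / 3.7345) = 5.36 s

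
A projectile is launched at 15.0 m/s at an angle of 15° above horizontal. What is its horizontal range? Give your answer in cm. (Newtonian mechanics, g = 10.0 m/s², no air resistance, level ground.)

R = v₀² × sin(2θ) / g = 15.0² × sin(2 × 15°) / 10.0 = 225.0 × 0.5 / 10.0 = 11.25 m
R = 11.25 m / 0.01 = 1125 cm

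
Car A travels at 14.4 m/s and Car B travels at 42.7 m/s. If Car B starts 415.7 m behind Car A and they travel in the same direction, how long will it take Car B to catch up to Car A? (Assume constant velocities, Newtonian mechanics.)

Relative speed: v_rel = 42.7 - 14.4 = 28.3 m/s
Time to catch: t = d₀/v_rel = 415.7/28.3 = 14.69 s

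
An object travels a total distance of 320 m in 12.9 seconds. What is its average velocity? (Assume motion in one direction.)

v_avg = Δd / Δt = 320 / 12.9 = 24.81 m/s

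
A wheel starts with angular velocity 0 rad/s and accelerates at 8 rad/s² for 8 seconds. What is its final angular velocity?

ω = ω₀ + αt = 0 + 8 × 8 = 64 rad/s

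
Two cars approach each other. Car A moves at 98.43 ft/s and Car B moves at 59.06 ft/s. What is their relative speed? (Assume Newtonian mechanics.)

v_rel = v_A + v_B = 98.43 + 59.06 = 157.49 ft/s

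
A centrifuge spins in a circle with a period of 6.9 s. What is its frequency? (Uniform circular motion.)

f = 1/T = 1/6.9 = 0.1449 Hz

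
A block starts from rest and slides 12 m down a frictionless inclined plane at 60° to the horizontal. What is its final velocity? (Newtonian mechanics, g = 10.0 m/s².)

a = g sin(θ) = 10.0 × sin(60°) = 8.6603 m/s²
v = √(2ad) = √(2 × 8.6603 × 12) = 14.42 m/s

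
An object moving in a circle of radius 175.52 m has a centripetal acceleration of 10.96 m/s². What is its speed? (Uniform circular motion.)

v = √(a_c × r) = √(10.96 × 175.52) = 43.86 m/s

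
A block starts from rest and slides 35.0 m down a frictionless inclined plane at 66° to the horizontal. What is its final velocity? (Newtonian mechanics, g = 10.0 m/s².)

a = g sin(θ) = 10.0 × sin(66°) = 9.1355 m/s²
v = √(2ad) = √(2 × 9.1355 × 35.0) = 25.29 m/s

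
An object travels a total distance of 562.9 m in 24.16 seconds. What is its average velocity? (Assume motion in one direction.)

v_avg = Δd / Δt = 562.9 / 24.16 = 23.3 m/s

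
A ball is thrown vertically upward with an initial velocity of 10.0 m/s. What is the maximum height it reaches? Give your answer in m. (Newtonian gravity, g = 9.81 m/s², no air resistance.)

h_max = v₀² / (2g) = 10.0² / (2 × 9.81) = 100.0 / 19.62 = 5.097 m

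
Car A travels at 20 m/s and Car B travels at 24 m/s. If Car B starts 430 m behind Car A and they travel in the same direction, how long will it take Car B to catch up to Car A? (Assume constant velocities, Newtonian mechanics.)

Relative speed: v_rel = 24 - 20 = 4 m/s
Time to catch: t = d₀/v_rel = 430/4 = 107.5 s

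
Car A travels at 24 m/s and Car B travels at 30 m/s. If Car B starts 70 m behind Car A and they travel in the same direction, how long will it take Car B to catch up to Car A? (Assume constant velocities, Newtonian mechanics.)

Relative speed: v_rel = 30 - 24 = 6 m/s
Time to catch: t = d₀/v_rel = 70/6 = 11.67 s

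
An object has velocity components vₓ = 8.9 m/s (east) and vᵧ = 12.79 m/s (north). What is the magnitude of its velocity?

|v| = √(vₓ² + vᵧ²) = √(8.9² + 12.79²) = √(242.7941) = 15.58 m/s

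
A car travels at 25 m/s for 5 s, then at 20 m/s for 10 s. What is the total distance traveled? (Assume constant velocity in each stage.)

d₁ = v₁t₁ = 25 × 5 = 125 m
d₂ = v₂t₂ = 20 × 10 = 200 m
d_total = 125 + 200 = 325 m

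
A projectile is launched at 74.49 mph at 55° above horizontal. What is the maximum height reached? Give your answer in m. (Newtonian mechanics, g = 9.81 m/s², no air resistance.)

v₀ = 74.49 mph × 0.44704 = 33.3 m/s
H = v₀² × sin²(θ) / (2g) = 33.3² × sin(55°)² / (2 × 9.81) = 1108.89 × 0.67101 / 19.62 = 37.92 m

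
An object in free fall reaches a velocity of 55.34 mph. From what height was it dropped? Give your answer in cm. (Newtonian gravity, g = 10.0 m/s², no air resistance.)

v = 55.34 mph × 0.44704 = 24.7392 m/s
h = v² / (2g) = 24.7392² / (2 × 10.0) = 30.6014 m
h = 30.6014 m / 0.01 = 3060 cm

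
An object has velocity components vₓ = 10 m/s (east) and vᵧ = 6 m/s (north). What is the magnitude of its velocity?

|v| = √(vₓ² + vᵧ²) = √(10² + 6²) = √(136) = 11.66 m/s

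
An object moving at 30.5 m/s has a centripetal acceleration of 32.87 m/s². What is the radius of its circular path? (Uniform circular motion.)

r = v²/a_c = 30.5²/32.87 = 28.3 m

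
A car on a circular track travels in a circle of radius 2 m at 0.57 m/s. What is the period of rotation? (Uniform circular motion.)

T = 2πr/v = 2π×2/0.57 = 22.05 s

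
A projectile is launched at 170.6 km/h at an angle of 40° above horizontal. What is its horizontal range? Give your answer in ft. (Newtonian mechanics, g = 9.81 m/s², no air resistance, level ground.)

v₀ = 170.6 km/h × 0.2777777777777778 = 47.3889 m/s
R = v₀² × sin(2θ) / g = 47.3889² × sin(2 × 40°) / 9.81 = 2245.71 × 0.984808 / 9.81 = 225.443 m
R = 225.443 m / 0.3048 = 739.6 ft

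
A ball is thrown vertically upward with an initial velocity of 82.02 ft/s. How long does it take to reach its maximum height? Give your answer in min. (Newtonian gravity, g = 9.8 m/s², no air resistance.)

v₀ = 82.02 ft/s × 0.3048 = 24.9997 m/s
t_up = v₀ / g = 24.9997 / 9.8 = 2.55099 s
t_up = 2.55099 s / 60.0 = 0.04252 min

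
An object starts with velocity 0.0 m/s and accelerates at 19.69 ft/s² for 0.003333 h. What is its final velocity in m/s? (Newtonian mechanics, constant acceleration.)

a = 19.69 ft/s² × 0.3048 = 6.00151 m/s²
t = 0.003333 h × 3600.0 = 11.9988 s
v = v₀ + a × t = 0.0 + 6.00151 × 11.9988 = 72.01 m/s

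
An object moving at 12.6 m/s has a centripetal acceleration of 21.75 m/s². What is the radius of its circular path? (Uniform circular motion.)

r = v²/a_c = 12.6²/21.75 = 7.3 m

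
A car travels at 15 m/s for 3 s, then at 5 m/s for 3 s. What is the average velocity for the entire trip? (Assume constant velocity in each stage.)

d₁ = v₁t₁ = 15 × 3 = 45 m
d₂ = v₂t₂ = 5 × 3 = 15 m
d_total = 60 m, t_total = 6 s
v_avg = d_total/t_total = 60/6 = 10.0 m/s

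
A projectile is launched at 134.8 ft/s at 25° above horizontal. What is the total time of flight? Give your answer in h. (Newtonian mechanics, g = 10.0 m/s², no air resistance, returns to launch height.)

v₀ = 134.8 ft/s × 0.3048 = 41.087 m/s
T = 2 × v₀ × sin(θ) / g = 2 × 41.087 × sin(25°) / 10.0 = 2 × 41.087 × 0.422618 / 10.0 = 3.47282 s
T = 3.47282 s / 3600.0 = 0.0009647 h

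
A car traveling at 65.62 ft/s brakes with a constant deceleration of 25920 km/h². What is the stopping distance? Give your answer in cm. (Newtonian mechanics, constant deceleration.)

v₀ = 65.62 ft/s × 0.3048 = 20.001 m/s
a = 25920 km/h² × 7.716049382716049e-05 = 2.0 m/s²
d = v₀² / (2a) = 20.001² / (2 × 2.0) = 400.04 / 4.0 = 100.01 m
d = 100.01 m / 0.01 = 10000 cm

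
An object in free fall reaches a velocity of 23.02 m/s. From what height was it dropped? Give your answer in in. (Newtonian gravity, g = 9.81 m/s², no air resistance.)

h = v² / (2g) = 23.02² / (2 × 9.81) = 27.0092 m
h = 27.0092 m / 0.0254 = 1063 in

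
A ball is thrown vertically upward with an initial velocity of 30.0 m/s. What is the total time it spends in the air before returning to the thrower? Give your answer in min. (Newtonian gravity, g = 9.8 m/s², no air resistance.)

t_total = 2 × v₀ / g = 2 × 30.0 / 9.8 = 6.12245 s
t_total = 6.12245 s / 60.0 = 0.102 min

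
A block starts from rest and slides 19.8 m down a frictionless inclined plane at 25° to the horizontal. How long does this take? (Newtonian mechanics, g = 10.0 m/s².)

a = g sin(θ) = 10.0 × sin(25°) = 4.2262 m/s²
t = √(2d/a) = √(2 × 19.8 / 4.2262) = 3.06 s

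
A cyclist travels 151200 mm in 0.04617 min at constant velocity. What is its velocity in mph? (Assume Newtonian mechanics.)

d = 151200 mm × 0.001 = 151.2 m
t = 0.04617 min × 60.0 = 2.7702 s
v = d / t = 151.2 / 2.7702 = 54.5809 m/s
v = 54.5809 m/s / 0.44704 = 122.1 mph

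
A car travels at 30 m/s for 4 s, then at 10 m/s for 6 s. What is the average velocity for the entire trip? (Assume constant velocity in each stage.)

d₁ = v₁t₁ = 30 × 4 = 120 m
d₂ = v₂t₂ = 10 × 6 = 60 m
d_total = 180 m, t_total = 10 s
v_avg = d_total/t_total = 180/10 = 18.0 m/s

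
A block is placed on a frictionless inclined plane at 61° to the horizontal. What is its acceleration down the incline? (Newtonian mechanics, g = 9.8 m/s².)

a = g sin(θ) = 9.8 × sin(61°) = 9.8 × 0.8746 = 8.57 m/s²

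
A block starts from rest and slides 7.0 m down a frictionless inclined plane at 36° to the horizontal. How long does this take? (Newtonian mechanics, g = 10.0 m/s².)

a = g sin(θ) = 10.0 × sin(36°) = 5.8779 m/s²
t = √(2d/a) = √(2 × 7.0 / 5.8779) = 1.54 s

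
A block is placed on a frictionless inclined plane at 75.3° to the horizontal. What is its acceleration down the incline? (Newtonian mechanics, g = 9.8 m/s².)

a = g sin(θ) = 9.8 × sin(75.3°) = 9.8 × 0.9673 = 9.48 m/s²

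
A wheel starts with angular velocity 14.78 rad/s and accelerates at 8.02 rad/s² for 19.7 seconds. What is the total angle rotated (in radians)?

θ = ω₀t + ½αt² = 14.78×19.7 + ½×8.02×19.7² = 1847.41 rad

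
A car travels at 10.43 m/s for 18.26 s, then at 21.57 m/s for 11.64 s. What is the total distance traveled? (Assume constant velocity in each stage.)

d₁ = v₁t₁ = 10.43 × 18.26 = 190.4518 m
d₂ = v₂t₂ = 21.57 × 11.64 = 251.0748 m
d_total = 190.4518 + 251.0748 = 441.53 m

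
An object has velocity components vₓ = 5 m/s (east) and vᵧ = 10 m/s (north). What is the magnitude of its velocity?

|v| = √(vₓ² + vᵧ²) = √(5² + 10²) = √(125) = 11.18 m/s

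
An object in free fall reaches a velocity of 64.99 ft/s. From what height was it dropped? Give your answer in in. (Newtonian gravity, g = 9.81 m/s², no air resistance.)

v = 64.99 ft/s × 0.3048 = 19.809 m/s
h = v² / (2g) = 19.809² / (2 × 9.81) = 19.9998 m
h = 19.9998 m / 0.0254 = 787.4 in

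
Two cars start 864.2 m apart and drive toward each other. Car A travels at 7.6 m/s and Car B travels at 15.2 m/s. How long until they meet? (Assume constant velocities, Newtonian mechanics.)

Combined speed: v_combined = 7.6 + 15.2 = 22.8 m/s
Time to meet: t = d/v_combined = 864.2/22.8 = 37.9 s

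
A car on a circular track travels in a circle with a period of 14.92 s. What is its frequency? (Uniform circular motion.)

f = 1/T = 1/14.92 = 0.067 Hz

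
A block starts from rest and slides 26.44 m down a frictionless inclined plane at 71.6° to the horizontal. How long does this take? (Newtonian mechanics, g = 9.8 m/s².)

a = g sin(θ) = 9.8 × sin(71.6°) = 9.29898 m/s²
t = √(2d/a) = √(2 × 26.44 / 9.29898) = 2.38 s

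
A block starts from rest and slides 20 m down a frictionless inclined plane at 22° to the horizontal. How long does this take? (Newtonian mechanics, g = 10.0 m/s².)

a = g sin(θ) = 10.0 × sin(22°) = 3.7461 m/s²
t = √(2d/a) = √(2 × 20 / 3.7461) = 3.27 s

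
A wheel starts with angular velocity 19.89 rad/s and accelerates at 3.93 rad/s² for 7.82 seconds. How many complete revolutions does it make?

θ = ω₀t + ½αt² = 19.89×7.82 + ½×3.93×7.82² = 275.704266 rad
Total revolutions = θ/(2π) = 275.704266/(2π) = 43.88
Complete revolutions = ⌊43.88⌋ = 43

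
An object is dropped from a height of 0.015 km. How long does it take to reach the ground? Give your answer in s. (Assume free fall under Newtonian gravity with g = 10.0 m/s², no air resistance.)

h = 0.015 km × 1000.0 = 15.0 m
t = √(2h/g) = √(2 × 15.0 / 10.0) = 1.732 s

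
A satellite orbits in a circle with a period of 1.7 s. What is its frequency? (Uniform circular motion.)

f = 1/T = 1/1.7 = 0.5882 Hz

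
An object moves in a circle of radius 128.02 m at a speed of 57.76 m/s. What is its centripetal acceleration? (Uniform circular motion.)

a_c = v²/r = 57.76²/128.02 = 3336.2176/128.02 = 26.06 m/s²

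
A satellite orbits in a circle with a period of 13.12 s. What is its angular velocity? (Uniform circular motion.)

ω = 2π/T = 2π/13.12 = 0.4789 rad/s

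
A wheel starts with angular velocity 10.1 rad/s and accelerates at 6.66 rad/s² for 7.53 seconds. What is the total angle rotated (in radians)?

θ = ω₀t + ½αt² = 10.1×7.53 + ½×6.66×7.53² = 264.87 rad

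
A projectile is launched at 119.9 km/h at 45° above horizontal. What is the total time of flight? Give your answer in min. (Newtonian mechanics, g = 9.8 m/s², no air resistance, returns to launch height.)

v₀ = 119.9 km/h × 0.2777777777777778 = 33.3056 m/s
T = 2 × v₀ × sin(θ) / g = 2 × 33.3056 × sin(45°) / 9.8 = 2 × 33.3056 × 0.707107 / 9.8 = 4.80625 s
T = 4.80625 s / 60.0 = 0.0801 min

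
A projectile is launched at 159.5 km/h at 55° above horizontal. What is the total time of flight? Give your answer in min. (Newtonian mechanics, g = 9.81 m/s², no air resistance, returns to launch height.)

v₀ = 159.5 km/h × 0.2777777777777778 = 44.3056 m/s
T = 2 × v₀ × sin(θ) / g = 2 × 44.3056 × sin(55°) / 9.81 = 2 × 44.3056 × 0.819152 / 9.81 = 7.39919 s
T = 7.39919 s / 60.0 = 0.1233 min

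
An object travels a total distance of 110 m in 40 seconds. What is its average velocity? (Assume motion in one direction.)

v_avg = Δd / Δt = 110 / 40 = 2.75 m/s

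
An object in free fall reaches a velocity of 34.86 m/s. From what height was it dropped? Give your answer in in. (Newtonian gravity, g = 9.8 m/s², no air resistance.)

h = v² / (2g) = 34.86² / (2 × 9.8) = 62.001 m
h = 62.001 m / 0.0254 = 2441 in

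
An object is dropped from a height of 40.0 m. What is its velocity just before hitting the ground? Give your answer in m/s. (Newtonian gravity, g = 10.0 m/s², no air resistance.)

v = √(2gh) = √(2 × 10.0 × 40.0) = 28.28 m/s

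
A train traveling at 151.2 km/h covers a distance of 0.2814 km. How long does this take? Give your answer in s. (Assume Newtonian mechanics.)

d = 0.2814 km × 1000.0 = 281.4 m
v = 151.2 km/h × 0.2777777777777778 = 42.0 m/s
t = d / v = 281.4 / 42.0 = 6.7 s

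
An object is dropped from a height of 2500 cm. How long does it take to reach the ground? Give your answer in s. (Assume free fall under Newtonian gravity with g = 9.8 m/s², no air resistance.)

h = 2500 cm × 0.01 = 25.0 m
t = √(2h/g) = √(2 × 25.0 / 9.8) = 2.259 s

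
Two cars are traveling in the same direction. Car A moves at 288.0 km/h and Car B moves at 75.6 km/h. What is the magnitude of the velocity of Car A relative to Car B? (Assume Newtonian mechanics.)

v_rel = |v_A - v_B| = |288.0 - 75.6| = 212.4 km/h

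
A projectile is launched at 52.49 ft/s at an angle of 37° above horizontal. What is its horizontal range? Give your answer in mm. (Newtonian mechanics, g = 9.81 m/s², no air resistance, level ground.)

v₀ = 52.49 ft/s × 0.3048 = 15.999 m/s
R = v₀² × sin(2θ) / g = 15.999² × sin(2 × 37°) / 9.81 = 255.968 × 0.961262 / 9.81 = 25.0818 m
R = 25.0818 m / 0.001 = 25080 mm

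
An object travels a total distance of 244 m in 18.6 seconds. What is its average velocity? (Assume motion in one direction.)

v_avg = Δd / Δt = 244 / 18.6 = 13.12 m/s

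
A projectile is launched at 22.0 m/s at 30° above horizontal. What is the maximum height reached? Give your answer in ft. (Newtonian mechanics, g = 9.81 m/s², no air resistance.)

H = v₀² × sin²(θ) / (2g) = 22.0² × sin(30°)² / (2 × 9.81) = 484.0 × 0.25 / 19.62 = 6.16718 m
H = 6.16718 m / 0.3048 = 20.23 ft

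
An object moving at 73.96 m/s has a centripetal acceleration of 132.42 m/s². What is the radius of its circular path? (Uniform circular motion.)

r = v²/a_c = 73.96²/132.42 = 41.31 m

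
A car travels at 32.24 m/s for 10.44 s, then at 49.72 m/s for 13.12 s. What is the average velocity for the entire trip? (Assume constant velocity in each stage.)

d₁ = v₁t₁ = 32.24 × 10.44 = 336.5856 m
d₂ = v₂t₂ = 49.72 × 13.12 = 652.3264 m
d_total = 988.912 m, t_total = 23.56 s
v_avg = d_total/t_total = 988.912/23.56 = 41.97 m/s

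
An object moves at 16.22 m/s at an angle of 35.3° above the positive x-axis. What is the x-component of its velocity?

vₓ = v cos(θ) = 16.22 × cos(35.3°) = 13.24 m/s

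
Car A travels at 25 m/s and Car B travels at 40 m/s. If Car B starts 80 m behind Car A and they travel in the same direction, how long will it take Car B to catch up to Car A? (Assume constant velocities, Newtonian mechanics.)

Relative speed: v_rel = 40 - 25 = 15 m/s
Time to catch: t = d₀/v_rel = 80/15 = 5.33 s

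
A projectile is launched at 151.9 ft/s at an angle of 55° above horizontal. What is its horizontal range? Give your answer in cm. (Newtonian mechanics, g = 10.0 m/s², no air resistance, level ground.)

v₀ = 151.9 ft/s × 0.3048 = 46.2991 m/s
R = v₀² × sin(2θ) / g = 46.2991² × sin(2 × 55°) / 10.0 = 2143.61 × 0.939693 / 10.0 = 201.434 m
R = 201.434 m / 0.01 = 20140 cm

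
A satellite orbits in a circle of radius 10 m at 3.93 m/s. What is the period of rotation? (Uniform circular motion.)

T = 2πr/v = 2π×10/3.93 = 15.99 s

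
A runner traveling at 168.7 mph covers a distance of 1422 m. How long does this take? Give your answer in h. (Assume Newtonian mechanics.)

v = 168.7 mph × 0.44704 = 75.4156 m/s
t = d / v = 1422 / 75.4156 = 18.8555 s
t = 18.8555 s / 3600.0 = 0.005238 h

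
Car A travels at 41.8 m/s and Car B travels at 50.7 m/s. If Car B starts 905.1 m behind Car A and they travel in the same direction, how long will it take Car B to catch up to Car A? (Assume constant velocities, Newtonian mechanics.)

Relative speed: v_rel = 50.7 - 41.8 = 8.9 m/s
Time to catch: t = d₀/v_rel = 905.1/8.9 = 101.7 s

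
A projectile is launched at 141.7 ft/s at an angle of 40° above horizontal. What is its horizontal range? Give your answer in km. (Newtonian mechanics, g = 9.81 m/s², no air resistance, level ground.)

v₀ = 141.7 ft/s × 0.3048 = 43.1902 m/s
R = v₀² × sin(2θ) / g = 43.1902² × sin(2 × 40°) / 9.81 = 1865.39 × 0.984808 / 9.81 = 187.263 m
R = 187.263 m / 1000.0 = 0.1873 km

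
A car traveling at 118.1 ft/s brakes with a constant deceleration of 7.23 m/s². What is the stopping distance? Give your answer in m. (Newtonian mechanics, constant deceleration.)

v₀ = 118.1 ft/s × 0.3048 = 35.9969 m/s
d = v₀² / (2a) = 35.9969² / (2 × 7.23) = 1295.78 / 14.46 = 89.61 m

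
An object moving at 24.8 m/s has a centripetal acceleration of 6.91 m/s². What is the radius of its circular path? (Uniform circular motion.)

r = v²/a_c = 24.8²/6.91 = 89.01 m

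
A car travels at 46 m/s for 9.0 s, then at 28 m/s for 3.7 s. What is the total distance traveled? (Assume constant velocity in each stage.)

d₁ = v₁t₁ = 46 × 9.0 = 414.0 m
d₂ = v₂t₂ = 28 × 3.7 = 103.6 m
d_total = 414.0 + 103.6 = 517.6 m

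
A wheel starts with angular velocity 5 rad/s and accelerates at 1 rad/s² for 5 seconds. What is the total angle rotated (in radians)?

θ = ω₀t + ½αt² = 5×5 + ½×1×5² = 37.5 rad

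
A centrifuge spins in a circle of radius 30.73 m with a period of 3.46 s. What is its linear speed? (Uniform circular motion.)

v = 2πr/T = 2π×30.73/3.46 = 55.8 m/s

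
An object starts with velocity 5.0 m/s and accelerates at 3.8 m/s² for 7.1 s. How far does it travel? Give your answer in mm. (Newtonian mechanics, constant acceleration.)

d = v₀ × t + ½ × a × t² = 5.0 × 7.1 + 0.5 × 3.8 × 7.1² = 131.279 m
d = 131.279 m / 0.001 = 131300 mm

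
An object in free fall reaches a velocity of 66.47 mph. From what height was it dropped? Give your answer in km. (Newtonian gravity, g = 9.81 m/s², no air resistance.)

v = 66.47 mph × 0.44704 = 29.7147 m/s
h = v² / (2g) = 29.7147² / (2 × 9.81) = 45.0032 m
h = 45.0032 m / 1000.0 = 0.045 km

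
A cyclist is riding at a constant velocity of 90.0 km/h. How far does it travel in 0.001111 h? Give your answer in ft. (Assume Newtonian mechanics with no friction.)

v = 90.0 km/h × 0.2777777777777778 = 25.0 m/s
t = 0.001111 h × 3600.0 = 3.9996 s
d = v × t = 25.0 × 3.9996 = 99.99 m
d = 99.99 m / 0.3048 = 328.1 ft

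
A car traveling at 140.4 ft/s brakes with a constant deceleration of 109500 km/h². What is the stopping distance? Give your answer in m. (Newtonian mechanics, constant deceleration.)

v₀ = 140.4 ft/s × 0.3048 = 42.7939 m/s
a = 109500 km/h² × 7.716049382716049e-05 = 8.44907 m/s²
d = v₀² / (2a) = 42.7939² / (2 × 8.44907) = 1831.32 / 16.8981 = 108.4 m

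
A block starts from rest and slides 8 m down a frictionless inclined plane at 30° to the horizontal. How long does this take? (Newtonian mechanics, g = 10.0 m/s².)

a = g sin(θ) = 10.0 × sin(30°) = 5.0 m/s²
t = √(2d/a) = √(2 × 8 / 5.0) = 1.79 s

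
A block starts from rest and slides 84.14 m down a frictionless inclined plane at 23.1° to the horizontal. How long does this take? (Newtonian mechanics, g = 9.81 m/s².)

a = g sin(θ) = 9.81 × sin(23.1°) = 3.8488 m/s²
t = √(2d/a) = √(2 × 84.14 / 3.8488) = 6.61 s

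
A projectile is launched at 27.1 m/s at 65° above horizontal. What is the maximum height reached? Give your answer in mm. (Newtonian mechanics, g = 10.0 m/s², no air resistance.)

H = v₀² × sin²(θ) / (2g) = 27.1² × sin(65°)² / (2 × 10.0) = 734.41 × 0.821394 / 20.0 = 30.162 m
H = 30.162 m / 0.001 = 30160 mm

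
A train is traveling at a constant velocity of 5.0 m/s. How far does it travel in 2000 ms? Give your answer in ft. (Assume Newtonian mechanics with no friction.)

t = 2000 ms × 0.001 = 2.0 s
d = v × t = 5.0 × 2.0 = 10.0 m
d = 10.0 m / 0.3048 = 32.81 ft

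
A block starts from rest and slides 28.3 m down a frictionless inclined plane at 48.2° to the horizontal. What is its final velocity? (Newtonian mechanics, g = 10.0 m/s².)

a = g sin(θ) = 10.0 × sin(48.2°) = 7.4548 m/s²
v = √(2ad) = √(2 × 7.4548 × 28.3) = 20.54 m/s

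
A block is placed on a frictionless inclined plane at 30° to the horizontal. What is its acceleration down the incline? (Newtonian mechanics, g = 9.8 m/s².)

a = g sin(θ) = 9.8 × sin(30°) = 9.8 × 0.5 = 4.9 m/s²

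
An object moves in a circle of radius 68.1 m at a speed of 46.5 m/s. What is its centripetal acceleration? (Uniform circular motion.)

a_c = v²/r = 46.5²/68.1 = 2162.25/68.1 = 31.75 m/s²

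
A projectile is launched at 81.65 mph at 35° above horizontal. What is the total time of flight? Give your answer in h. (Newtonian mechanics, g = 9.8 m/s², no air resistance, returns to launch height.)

v₀ = 81.65 mph × 0.44704 = 36.5008 m/s
T = 2 × v₀ × sin(θ) / g = 2 × 36.5008 × sin(35°) / 9.8 = 2 × 36.5008 × 0.573576 / 9.8 = 4.27265 s
T = 4.27265 s / 3600.0 = 0.001187 h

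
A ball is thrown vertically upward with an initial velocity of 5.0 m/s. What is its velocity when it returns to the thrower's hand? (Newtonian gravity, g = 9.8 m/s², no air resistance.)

By conservation of energy (no air resistance), the ball returns to the throw height with the same speed as launch, but directed downward.
|v_ground| = v₀ = 5.0 m/s
v_ground = 5.0 m/s (downward)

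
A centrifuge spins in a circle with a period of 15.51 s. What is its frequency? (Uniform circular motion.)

f = 1/T = 1/15.51 = 0.0645 Hz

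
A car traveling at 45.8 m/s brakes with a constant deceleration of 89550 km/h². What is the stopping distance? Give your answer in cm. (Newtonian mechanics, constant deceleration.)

a = 89550 km/h² × 7.716049382716049e-05 = 6.90972 m/s²
d = v₀² / (2a) = 45.8² / (2 × 6.90972) = 2097.64 / 13.8194 = 151.79 m
d = 151.79 m / 0.01 = 15180 cm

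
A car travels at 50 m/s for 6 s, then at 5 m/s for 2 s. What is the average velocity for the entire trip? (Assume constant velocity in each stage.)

d₁ = v₁t₁ = 50 × 6 = 300 m
d₂ = v₂t₂ = 5 × 2 = 10 m
d_total = 310 m, t_total = 8 s
v_avg = d_total/t_total = 310/8 = 38.75 m/s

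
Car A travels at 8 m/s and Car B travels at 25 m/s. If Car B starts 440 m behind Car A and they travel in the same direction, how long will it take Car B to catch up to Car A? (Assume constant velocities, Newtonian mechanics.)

Relative speed: v_rel = 25 - 8 = 17 m/s
Time to catch: t = d₀/v_rel = 440/17 = 25.88 s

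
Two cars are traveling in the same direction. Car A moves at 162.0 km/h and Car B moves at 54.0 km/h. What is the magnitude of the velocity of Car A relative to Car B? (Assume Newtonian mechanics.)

v_rel = |v_A - v_B| = |162.0 - 54.0| = 108.0 km/h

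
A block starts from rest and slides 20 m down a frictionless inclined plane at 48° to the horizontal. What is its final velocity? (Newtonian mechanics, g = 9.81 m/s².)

a = g sin(θ) = 9.81 × sin(48°) = 7.2903 m/s²
v = √(2ad) = √(2 × 7.2903 × 20) = 17.08 m/s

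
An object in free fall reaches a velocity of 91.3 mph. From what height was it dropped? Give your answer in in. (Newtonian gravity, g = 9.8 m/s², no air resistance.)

v = 91.3 mph × 0.44704 = 40.8148 m/s
h = v² / (2g) = 40.8148² / (2 × 9.8) = 84.9922 m
h = 84.9922 m / 0.0254 = 3346 in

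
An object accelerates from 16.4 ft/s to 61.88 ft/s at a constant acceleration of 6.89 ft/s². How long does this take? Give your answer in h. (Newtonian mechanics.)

v₀ = 16.4 ft/s × 0.3048 = 4.99872 m/s
v = 61.88 ft/s × 0.3048 = 18.861 m/s
a = 6.89 ft/s² × 0.3048 = 2.10007 m/s²
t = (v - v₀) / a = (18.861 - 4.99872) / 2.10007 = 6.60087 s
t = 6.60087 s / 3600.0 = 0.001834 h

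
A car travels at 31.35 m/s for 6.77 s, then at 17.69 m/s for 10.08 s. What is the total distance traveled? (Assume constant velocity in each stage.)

d₁ = v₁t₁ = 31.35 × 6.77 = 212.2395 m
d₂ = v₂t₂ = 17.69 × 10.08 = 178.3152 m
d_total = 212.2395 + 178.3152 = 390.55 m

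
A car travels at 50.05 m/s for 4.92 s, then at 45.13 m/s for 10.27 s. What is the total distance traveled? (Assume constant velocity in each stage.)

d₁ = v₁t₁ = 50.05 × 4.92 = 246.246 m
d₂ = v₂t₂ = 45.13 × 10.27 = 463.4851 m
d_total = 246.246 + 463.4851 = 709.73 m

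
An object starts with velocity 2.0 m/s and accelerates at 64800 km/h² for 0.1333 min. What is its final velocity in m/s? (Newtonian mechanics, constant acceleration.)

a = 64800 km/h² × 7.716049382716049e-05 = 5.0 m/s²
t = 0.1333 min × 60.0 = 7.998 s
v = v₀ + a × t = 2.0 + 5.0 × 7.998 = 41.99 m/s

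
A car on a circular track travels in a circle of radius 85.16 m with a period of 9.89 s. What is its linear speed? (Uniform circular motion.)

v = 2πr/T = 2π×85.16/9.89 = 54.1 m/s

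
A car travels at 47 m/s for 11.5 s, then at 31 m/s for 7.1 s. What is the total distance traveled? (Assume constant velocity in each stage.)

d₁ = v₁t₁ = 47 × 11.5 = 540.5 m
d₂ = v₂t₂ = 31 × 7.1 = 220.1 m
d_total = 540.5 + 220.1 = 760.6 m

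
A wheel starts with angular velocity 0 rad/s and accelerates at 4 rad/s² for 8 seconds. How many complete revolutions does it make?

θ = ω₀t + ½αt² = 0×8 + ½×4×8² = 128.0 rad
Total revolutions = θ/(2π) = 128.0/(2π) = 20.37
Complete revolutions = ⌊20.37⌋ = 20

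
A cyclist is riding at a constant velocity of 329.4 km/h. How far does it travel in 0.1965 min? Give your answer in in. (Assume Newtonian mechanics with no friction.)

v = 329.4 km/h × 0.2777777777777778 = 91.5 m/s
t = 0.1965 min × 60.0 = 11.79 s
d = v × t = 91.5 × 11.79 = 1078.78 m
d = 1078.78 m / 0.0254 = 42470 in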